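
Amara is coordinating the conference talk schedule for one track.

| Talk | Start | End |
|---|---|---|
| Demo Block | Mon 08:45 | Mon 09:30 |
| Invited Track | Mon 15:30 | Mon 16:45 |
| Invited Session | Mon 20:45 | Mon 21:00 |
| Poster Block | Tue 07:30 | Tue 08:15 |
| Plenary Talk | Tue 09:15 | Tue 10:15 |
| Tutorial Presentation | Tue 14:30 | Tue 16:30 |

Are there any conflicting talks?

Two intervals overlap when each starts before the other ends.
Sorted by start: Demo Block, Invited Track, Invited Session, Poster Block, Plenary Talk, Tutorial Presentation.
Invited Track starts after Demo Block ends, so nothing later overlaps Demo Block either.
Invited Session starts after Invited Track ends, so nothing later overlaps Invited Track either.
Poster Block starts after Invited Session ends, so nothing later overlaps Invited Session either.
Plenary Talk starts after Poster Block ends, so nothing later overlaps Poster Block either.
Tutorial Presentation starts after Plenary Talk ends.
Every pair is clear; the schedule has no overlaps.

No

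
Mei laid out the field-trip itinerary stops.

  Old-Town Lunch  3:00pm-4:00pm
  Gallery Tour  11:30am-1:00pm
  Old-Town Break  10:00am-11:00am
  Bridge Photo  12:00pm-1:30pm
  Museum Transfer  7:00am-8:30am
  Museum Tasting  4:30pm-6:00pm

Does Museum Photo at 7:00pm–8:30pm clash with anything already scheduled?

No — it doesn't clash with anything

Museum Transfer: ends 8:30am at or before Museum Photo starts 7:00pm → clear.
Old-Town Break: ends 11:00am at or before Museum Photo starts 7:00pm → clear.
Gallery Tour: ends 1:00pm at or before Museum Photo starts 7:00pm → clear.
Bridge Photo: ends 1:30pm at or before Museum Photo starts 7:00pm → clear.
Old-Town Lunch: ends 4:00pm at or before Museum Photo starts 7:00pm → clear.
Museum Tasting: ends 6:00pm at or before Museum Photo starts 7:00pm → clear.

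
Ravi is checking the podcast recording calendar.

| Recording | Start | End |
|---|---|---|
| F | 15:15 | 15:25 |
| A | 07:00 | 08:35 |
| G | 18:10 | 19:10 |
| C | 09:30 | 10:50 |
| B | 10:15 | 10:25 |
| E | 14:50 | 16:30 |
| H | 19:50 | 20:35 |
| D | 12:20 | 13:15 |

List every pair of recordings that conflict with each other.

B & C, E & F

Two intervals overlap when each starts before the other ends.
Sorted by start: A, C, B, D, E, F, G, H.
C starts after A ends; A is clear from here.
B starts before C ends → C and B overlap.
D starts after C ends; C is clear from here.
D starts after B ends; B is clear from here.
E starts after D ends; D is clear from here.
F starts before E ends → E and F overlap.
G starts after E ends; E is clear from here.
G starts after F ends; F is clear from here.
H starts after G ends.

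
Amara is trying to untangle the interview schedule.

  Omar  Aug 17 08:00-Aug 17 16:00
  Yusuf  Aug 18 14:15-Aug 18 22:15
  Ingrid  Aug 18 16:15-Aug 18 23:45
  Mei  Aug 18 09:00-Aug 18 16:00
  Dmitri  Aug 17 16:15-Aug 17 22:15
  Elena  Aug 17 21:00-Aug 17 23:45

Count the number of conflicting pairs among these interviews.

Sorted by start: Omar, Dmitri, Elena, Mei, Yusuf, Ingrid.
Dmitri starts after Omar ends — done with Omar.
Elena starts before Dmitri ends → Dmitri and Elena overlap.
Mei starts after Dmitri ends — done with Dmitri.
Mei starts after Elena ends — done with Elena.
Yusuf starts before Mei ends → Mei and Yusuf overlap.
Ingrid starts after Mei ends.
Ingrid starts before Yusuf ends → Yusuf and Ingrid overlap.
Overlapping pairs: Dmitri & Elena, Ingrid & Yusuf, Mei & Yusuf — 3 in total.

3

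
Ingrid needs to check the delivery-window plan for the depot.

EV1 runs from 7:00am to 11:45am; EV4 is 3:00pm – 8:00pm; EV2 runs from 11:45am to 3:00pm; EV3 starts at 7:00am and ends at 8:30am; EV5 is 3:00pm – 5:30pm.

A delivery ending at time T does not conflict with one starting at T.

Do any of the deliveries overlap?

Yes

Sorted by start: EV1, EV3, EV2, EV4, EV5.
EV3 starts before EV1 ends → EV1 and EV3 overlap.
That's a conflict, so the schedule is not conflict-free.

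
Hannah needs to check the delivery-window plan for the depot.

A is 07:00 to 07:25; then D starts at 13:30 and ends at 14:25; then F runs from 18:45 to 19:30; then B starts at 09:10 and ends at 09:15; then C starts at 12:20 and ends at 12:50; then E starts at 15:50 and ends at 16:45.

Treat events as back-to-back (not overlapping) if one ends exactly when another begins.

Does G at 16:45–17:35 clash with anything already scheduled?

No — it doesn't clash with anything

A: ends 07:25 at or before G starts 16:45 → clear.
B: ends 09:15 at or before G starts 16:45 → clear.
C: ends 12:50 at or before G starts 16:45 → clear.
D: ends 14:25 at or before G starts 16:45 → clear.
E: ends 16:45 at or before G starts 16:45 → clear.
F: starts 18:45 at or after G ends 17:35 → clear.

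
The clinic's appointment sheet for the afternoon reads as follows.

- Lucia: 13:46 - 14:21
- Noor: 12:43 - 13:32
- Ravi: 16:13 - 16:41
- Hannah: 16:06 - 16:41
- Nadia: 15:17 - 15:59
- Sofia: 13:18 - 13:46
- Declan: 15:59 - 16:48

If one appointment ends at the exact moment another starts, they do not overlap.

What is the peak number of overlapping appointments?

3

Walk through starts and ends in time order (an end at T is processed before a start at T):
12:43 start Noor → 1
13:18 start Sofia → 2
13:32 end Noor → 1
13:46 end Sofia → 0
13:46 start Lucia → 1
14:21 end Lucia → 0
15:17 start Nadia → 1
15:59 end Nadia → 0
15:59 start Declan → 1
16:06 start Hannah → 2
16:13 start Ravi → 3
16:41 end Hannah → 2
16:41 end Ravi → 1
16:48 end Declan → 0
Peak is 3, at 16:13 (Declan, Hannah, Ravi).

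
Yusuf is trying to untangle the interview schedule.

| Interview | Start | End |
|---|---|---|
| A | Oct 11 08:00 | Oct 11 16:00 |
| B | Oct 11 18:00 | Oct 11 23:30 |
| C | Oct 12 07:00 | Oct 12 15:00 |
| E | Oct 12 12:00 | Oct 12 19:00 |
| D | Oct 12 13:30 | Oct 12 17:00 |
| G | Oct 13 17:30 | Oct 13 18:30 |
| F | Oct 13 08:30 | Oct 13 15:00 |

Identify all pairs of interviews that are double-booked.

Sorted by start: A, B, C, E, D, F, G.
B starts after A ends — done with A.
C starts after B ends — done with B.
E starts before C ends → C and E overlap.
D starts before C ends → C and D overlap.
F starts after C ends — done with C.
D starts before E ends → E and D overlap.
F starts after E ends — done with E.
F starts after D ends — done with D.
G starts after F ends.

C & D, C & E, D & E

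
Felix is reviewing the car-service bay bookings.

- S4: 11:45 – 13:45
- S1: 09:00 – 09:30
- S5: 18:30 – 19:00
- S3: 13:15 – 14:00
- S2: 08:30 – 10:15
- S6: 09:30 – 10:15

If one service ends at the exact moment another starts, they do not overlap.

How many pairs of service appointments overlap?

Sorted by start: S2, S1, S6, S4, S3, S5.
S1 starts before S2 ends → S2 and S1 overlap.
S6 starts before S2 ends → S2 and S6 overlap.
S4 starts after S2 ends — done with S2.
S6 starts exactly when S1 ends (back-to-back, no overlap) — done with S1.
S4 starts after S6 ends — done with S6.
S3 starts before S4 ends → S4 and S3 overlap.
S5 starts after S4 ends.
S5 starts after S3 ends.
Overlapping pairs: S1 & S2, S2 & S6, S3 & S4 — 3 in total.

3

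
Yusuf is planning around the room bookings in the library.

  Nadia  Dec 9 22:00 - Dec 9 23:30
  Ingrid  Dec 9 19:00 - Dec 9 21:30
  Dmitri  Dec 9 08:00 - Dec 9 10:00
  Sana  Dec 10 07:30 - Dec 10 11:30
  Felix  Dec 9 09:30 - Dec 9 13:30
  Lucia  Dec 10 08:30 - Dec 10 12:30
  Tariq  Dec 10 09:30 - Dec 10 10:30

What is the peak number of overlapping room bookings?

3

Sweep the timeline, counting +1 at each start and −1 at each end (ends before starts at a tie):
Dec 9 08:00 start Dmitri → 1
Dec 9 09:30 start Felix → 2
Dec 9 10:00 end Dmitri → 1
Dec 9 13:30 end Felix → 0
Dec 9 19:00 start Ingrid → 1
Dec 9 21:30 end Ingrid → 0
Dec 9 22:00 start Nadia → 1
Dec 9 23:30 end Nadia → 0
Dec 10 07:30 start Sana → 1
Dec 10 08:30 start Lucia → 2
Dec 10 09:30 start Tariq → 3
Dec 10 10:30 end Tariq → 2
Dec 10 11:30 end Sana → 1
Dec 10 12:30 end Lucia → 0
Peak is 3, at Dec 10 09:30 (Lucia, Sana, Tariq).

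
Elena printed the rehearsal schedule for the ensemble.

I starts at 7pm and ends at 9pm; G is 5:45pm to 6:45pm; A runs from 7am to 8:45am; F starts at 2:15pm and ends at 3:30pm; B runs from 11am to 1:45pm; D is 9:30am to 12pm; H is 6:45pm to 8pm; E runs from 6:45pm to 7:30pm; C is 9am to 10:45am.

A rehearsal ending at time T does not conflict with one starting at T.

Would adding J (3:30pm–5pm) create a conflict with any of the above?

No — it doesn't clash with anything

A: ends 8:45am at or before J starts 3:30pm → clear.
C: ends 10:45am at or before J starts 3:30pm → clear.
D: ends 12pm at or before J starts 3:30pm → clear.
B: ends 1:45pm at or before J starts 3:30pm → clear.
F: ends 3:30pm at or before J starts 3:30pm → clear.
G: starts 5:45pm at or after J ends 5pm → clear.
E: starts 6:45pm at or after J ends 5pm → clear.
H: starts 6:45pm at or after J ends 5pm → clear.
I: starts 7pm at or after J ends 5pm → clear.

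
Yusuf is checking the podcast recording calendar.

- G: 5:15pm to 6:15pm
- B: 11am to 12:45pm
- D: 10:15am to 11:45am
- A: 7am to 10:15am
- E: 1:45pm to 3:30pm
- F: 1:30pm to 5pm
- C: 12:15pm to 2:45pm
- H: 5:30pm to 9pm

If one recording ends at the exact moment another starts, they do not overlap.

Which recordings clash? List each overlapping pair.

B & C, B & D, C & E, C & F, E & F, G & H

Two intervals overlap when each starts before the other ends.
Sorted by start: A, D, B, C, F, E, G, H.
D starts exactly when A ends (back-to-back, no overlap) — done with A.
B starts before D ends → D and B overlap.
C starts after D ends — done with D.
C starts before B ends → B and C overlap.
F starts after B ends — done with B.
F starts before C ends → C and F overlap.
E starts before C ends → C and E overlap.
G starts after C ends — done with C.
E starts before F ends → F and E overlap.
G starts after F ends — done with F.
G starts after E ends — done with E.
H starts before G ends → G and H overlap.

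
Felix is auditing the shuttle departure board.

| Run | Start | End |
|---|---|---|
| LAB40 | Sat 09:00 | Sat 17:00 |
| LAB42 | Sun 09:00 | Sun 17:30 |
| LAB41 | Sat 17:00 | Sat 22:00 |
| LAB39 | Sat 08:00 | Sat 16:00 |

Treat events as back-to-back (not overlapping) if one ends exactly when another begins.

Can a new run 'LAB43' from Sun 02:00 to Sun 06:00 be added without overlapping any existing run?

Yes — the slot is free

LAB39: ends Sat 16:00 at or before LAB43 starts Sun 02:00 → clear.
LAB40: ends Sat 17:00 at or before LAB43 starts Sun 02:00 → clear.
LAB41: ends Sat 22:00 at or before LAB43 starts Sun 02:00 → clear.
LAB42: starts Sun 09:00 at or after LAB43 ends Sun 06:00 → clear.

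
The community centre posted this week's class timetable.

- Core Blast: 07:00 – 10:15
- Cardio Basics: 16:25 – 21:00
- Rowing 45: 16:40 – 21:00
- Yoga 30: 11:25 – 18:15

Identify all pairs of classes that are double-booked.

Cardio Basics & Rowing 45, Cardio Basics & Yoga 30, Rowing 45 & Yoga 30

Sorted by start: Core Blast, Yoga 30, Cardio Basics, Rowing 45.
Yoga 30 starts after Core Blast ends, so Core Blast has no further overlaps.
Cardio Basics starts before Yoga 30 ends → Yoga 30 and Cardio Basics overlap.
Rowing 45 starts before Yoga 30 ends → Yoga 30 and Rowing 45 overlap.
Rowing 45 starts before Cardio Basics ends → Cardio Basics and Rowing 45 overlap.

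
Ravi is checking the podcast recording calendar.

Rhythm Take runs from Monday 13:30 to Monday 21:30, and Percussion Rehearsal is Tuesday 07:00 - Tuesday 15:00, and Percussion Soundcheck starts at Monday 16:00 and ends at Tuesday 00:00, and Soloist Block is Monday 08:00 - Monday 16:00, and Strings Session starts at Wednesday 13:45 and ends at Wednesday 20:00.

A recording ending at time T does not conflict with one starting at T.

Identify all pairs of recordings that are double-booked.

Sorted by start: Soloist Block, Rhythm Take, Percussion Soundcheck, Percussion Rehearsal, Strings Session.
Rhythm Take starts before Soloist Block ends → Soloist Block and Rhythm Take overlap.
Percussion Soundcheck starts exactly when Soloist Block ends (back-to-back, no overlap), so nothing later overlaps Soloist Block either.
Percussion Soundcheck starts before Rhythm Take ends → Rhythm Take and Percussion Soundcheck overlap.
Percussion Rehearsal starts after Rhythm Take ends, so nothing later overlaps Rhythm Take either.
Percussion Rehearsal starts after Percussion Soundcheck ends, so nothing later overlaps Percussion Soundcheck either.
Strings Session starts after Percussion Rehearsal ends.

Percussion Soundcheck & Rhythm Take, Rhythm Take & Soloist Block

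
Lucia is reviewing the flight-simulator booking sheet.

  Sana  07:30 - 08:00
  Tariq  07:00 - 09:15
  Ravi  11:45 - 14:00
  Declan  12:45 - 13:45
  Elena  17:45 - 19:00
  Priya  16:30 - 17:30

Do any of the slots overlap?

Yes

Check each pair: they overlap iff neither finishes before the other starts.
Sorted by start: Tariq, Sana, Ravi, Declan, Priya, Elena.
Sana starts before Tariq ends → Tariq and Sana overlap.
That's a conflict, so the schedule is not conflict-free.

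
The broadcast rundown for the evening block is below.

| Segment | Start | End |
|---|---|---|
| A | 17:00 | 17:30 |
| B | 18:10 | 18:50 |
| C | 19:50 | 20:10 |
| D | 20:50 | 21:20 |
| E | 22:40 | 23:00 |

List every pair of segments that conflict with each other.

Sorted by start: A, B, C, D, E.
B starts after A ends, so nothing later overlaps A either.
C starts after B ends, so nothing later overlaps B either.
D starts after C ends, so nothing later overlaps C either.
E starts after D ends.

no conflicts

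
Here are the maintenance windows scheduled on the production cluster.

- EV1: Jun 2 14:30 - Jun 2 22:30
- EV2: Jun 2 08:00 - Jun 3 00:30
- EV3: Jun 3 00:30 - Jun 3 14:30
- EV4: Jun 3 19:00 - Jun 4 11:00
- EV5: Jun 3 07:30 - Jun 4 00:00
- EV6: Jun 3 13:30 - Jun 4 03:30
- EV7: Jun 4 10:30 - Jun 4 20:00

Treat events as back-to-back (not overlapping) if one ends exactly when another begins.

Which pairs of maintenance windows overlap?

EV1 & EV2, EV3 & EV5, EV3 & EV6, EV4 & EV5, EV4 & EV6, EV4 & EV7, EV5 & EV6

Check each pair: they overlap iff neither finishes before the other starts.
Sorted by start: EV2, EV1, EV3, EV5, EV6, EV4, EV7.
EV1 starts before EV2 ends → EV2 and EV1 overlap.
EV3 starts exactly when EV2 ends (back-to-back, no overlap), so nothing later overlaps EV2 either.
EV3 starts after EV1 ends, so nothing later overlaps EV1 either.
EV5 starts before EV3 ends → EV3 and EV5 overlap.
EV6 starts before EV3 ends → EV3 and EV6 overlap.
EV4 starts after EV3 ends, so nothing later overlaps EV3 either.
EV6 starts before EV5 ends → EV5 and EV6 overlap.
EV4 starts before EV5 ends → EV5 and EV4 overlap.
EV7 starts after EV5 ends.
EV4 starts before EV6 ends → EV6 and EV4 overlap.
EV7 starts after EV6 ends.
EV7 starts before EV4 ends → EV4 and EV7 overlap.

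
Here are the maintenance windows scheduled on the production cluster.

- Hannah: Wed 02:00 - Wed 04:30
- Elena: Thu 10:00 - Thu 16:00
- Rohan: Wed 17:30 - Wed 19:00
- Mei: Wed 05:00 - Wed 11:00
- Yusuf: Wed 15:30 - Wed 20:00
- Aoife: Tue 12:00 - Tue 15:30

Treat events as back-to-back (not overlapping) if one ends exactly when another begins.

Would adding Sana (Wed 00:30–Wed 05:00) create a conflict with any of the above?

Aoife: ends Tue 15:30 at or before Sana starts Wed 00:30 → clear.
Hannah: starts Wed 02:00 before Sana ends Wed 05:00, and ends Wed 04:30 after Sana starts Wed 00:30 → overlap.
Mei: starts Wed 05:00 at or after Sana ends Wed 05:00 → clear.
Yusuf: starts Wed 15:30 at or after Sana ends Wed 05:00 → clear.
Rohan: starts Wed 17:30 at or after Sana ends Wed 05:00 → clear.
Elena: starts Thu 10:00 at or after Sana ends Wed 05:00 → clear.
Sana overlaps Hannah.

Yes — it overlaps Hannah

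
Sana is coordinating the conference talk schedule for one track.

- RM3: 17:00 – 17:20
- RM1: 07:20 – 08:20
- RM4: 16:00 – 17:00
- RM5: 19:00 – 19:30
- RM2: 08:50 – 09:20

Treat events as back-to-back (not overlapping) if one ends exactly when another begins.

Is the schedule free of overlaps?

Yes

Two intervals overlap when each starts before the other ends.
Sorted by start: RM1, RM2, RM4, RM3, RM5.
RM2 starts after RM1 ends — done with RM1.
RM4 starts after RM2 ends — done with RM2.
RM3 starts exactly when RM4 ends (back-to-back, no overlap) — done with RM4.
RM5 starts after RM3 ends.
Every pair is clear; the schedule has no overlaps.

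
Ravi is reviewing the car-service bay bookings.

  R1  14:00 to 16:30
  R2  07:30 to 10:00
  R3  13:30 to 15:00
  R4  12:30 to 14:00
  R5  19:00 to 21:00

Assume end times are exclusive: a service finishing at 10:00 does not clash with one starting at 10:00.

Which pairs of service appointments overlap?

Sorted by start: R2, R4, R3, R1, R5.
R4 starts after R2 ends, so nothing later overlaps R2 either.
R3 starts before R4 ends → R4 and R3 overlap.
R1 starts exactly when R4 ends (back-to-back, no overlap), so nothing later overlaps R4 either.
R1 starts before R3 ends → R3 and R1 overlap.
R5 starts after R3 ends.
R5 starts after R1 ends.

R1 & R3, R3 & R4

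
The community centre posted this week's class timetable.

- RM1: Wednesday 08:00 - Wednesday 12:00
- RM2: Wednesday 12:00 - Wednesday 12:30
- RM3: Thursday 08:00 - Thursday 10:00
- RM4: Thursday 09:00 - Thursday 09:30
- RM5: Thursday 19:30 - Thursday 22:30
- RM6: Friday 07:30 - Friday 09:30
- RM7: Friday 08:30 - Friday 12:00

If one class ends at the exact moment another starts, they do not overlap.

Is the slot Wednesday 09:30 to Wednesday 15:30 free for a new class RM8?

RM1: starts Wednesday 08:00 before RM8 ends Wednesday 15:30, and ends Wednesday 12:00 after RM8 starts Wednesday 09:30 → overlap.
RM2: starts Wednesday 12:00 before RM8 ends Wednesday 15:30, and ends Wednesday 12:30 after RM8 starts Wednesday 09:30 → overlap.
RM3: starts Thursday 08:00 at or after RM8 ends Wednesday 15:30 → clear.
RM4: starts Thursday 09:00 at or after RM8 ends Wednesday 15:30 → clear.
RM5: starts Thursday 19:30 at or after RM8 ends Wednesday 15:30 → clear.
RM6: starts Friday 07:30 at or after RM8 ends Wednesday 15:30 → clear.
RM7: starts Friday 08:30 at or after RM8 ends Wednesday 15:30 → clear.
RM8 overlaps RM1, RM2.

No — it overlaps RM1, RM2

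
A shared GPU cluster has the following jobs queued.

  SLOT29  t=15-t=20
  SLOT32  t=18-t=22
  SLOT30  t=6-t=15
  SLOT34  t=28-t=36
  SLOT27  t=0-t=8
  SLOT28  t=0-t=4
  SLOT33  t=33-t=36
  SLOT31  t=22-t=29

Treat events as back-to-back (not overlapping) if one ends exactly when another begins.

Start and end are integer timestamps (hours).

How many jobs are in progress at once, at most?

Sort all start/end points and keep a running count:
t=0 start SLOT27 → 1
t=0 start SLOT28 → 2
t=4 end SLOT28 → 1
t=6 start SLOT30 → 2
t=8 end SLOT27 → 1
t=15 end SLOT30 → 0
t=15 start SLOT29 → 1
t=18 start SLOT32 → 2
t=20 end SLOT29 → 1
t=22 end SLOT32 → 0
t=22 start SLOT31 → 1
t=28 start SLOT34 → 2
t=29 end SLOT31 → 1
t=33 start SLOT33 → 2
t=36 end SLOT33 → 1
t=36 end SLOT34 → 0
Peak is 2, at t=0 (SLOT27, SLOT28).

2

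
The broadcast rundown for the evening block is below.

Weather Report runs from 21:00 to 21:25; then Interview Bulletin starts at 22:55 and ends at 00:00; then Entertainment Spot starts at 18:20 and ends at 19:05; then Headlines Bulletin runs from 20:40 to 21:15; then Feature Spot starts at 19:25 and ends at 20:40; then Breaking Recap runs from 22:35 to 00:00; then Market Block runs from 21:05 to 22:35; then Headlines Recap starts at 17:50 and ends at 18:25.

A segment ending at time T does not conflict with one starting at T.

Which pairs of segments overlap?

Sorted by start: Headlines Recap, Entertainment Spot, Feature Spot, Headlines Bulletin, Weather Report, Market Block, Breaking Recap, Interview Bulletin.
Entertainment Spot starts before Headlines Recap ends → Headlines Recap and Entertainment Spot overlap.
Feature Spot starts after Headlines Recap ends, so Headlines Recap has no further overlaps.
Feature Spot starts after Entertainment Spot ends, so Entertainment Spot has no further overlaps.
Headlines Bulletin starts exactly when Feature Spot ends (back-to-back, no overlap), so Feature Spot has no further overlaps.
Weather Report starts before Headlines Bulletin ends → Headlines Bulletin and Weather Report overlap.
Market Block starts before Headlines Bulletin ends → Headlines Bulletin and Market Block overlap.
Breaking Recap starts after Headlines Bulletin ends, so Headlines Bulletin has no further overlaps.
Market Block starts before Weather Report ends → Weather Report and Market Block overlap.
Breaking Recap starts after Weather Report ends, so Weather Report has no further overlaps.
Breaking Recap starts exactly when Market Block ends (back-to-back, no overlap), so Market Block has no further overlaps.
Interview Bulletin starts before Breaking Recap ends → Breaking Recap and Interview Bulletin overlap.

Breaking Recap & Interview Bulletin, Entertainment Spot & Headlines Recap, Headlines Bulletin & Market Block, Headlines Bulletin & Weather Report, Market Block & Weather Report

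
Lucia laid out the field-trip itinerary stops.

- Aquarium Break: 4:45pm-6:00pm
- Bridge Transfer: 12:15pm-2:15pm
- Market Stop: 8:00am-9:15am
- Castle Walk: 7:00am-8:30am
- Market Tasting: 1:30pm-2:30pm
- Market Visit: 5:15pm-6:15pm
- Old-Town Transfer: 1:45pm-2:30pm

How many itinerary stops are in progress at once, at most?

3

Sort all start/end points and keep a running count:
7:00am start Castle Walk → 1
8:00am start Market Stop → 2
8:30am end Castle Walk → 1
9:15am end Market Stop → 0
12:15pm start Bridge Transfer → 1
1:30pm start Market Tasting → 2
1:45pm start Old-Town Transfer → 3
2:15pm end Bridge Transfer → 2
2:30pm end Market Tasting → 1
2:30pm end Old-Town Transfer → 0
4:45pm start Aquarium Break → 1
5:15pm start Market Visit → 2
6:00pm end Aquarium Break → 1
6:15pm end Market Visit → 0
Peak is 3, at 1:45pm (Bridge Transfer, Market Tasting, Old-Town Transfer).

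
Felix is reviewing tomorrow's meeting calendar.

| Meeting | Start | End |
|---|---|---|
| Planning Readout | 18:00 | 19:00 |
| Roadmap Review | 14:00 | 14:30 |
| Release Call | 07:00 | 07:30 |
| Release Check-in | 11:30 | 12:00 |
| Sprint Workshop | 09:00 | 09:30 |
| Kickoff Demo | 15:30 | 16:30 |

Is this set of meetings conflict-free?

Two intervals overlap when each starts before the other ends.
Sorted by start: Release Call, Sprint Workshop, Release Check-in, Roadmap Review, Kickoff Demo, Planning Readout.
Sprint Workshop starts after Release Call ends, so nothing later overlaps Release Call either.
Release Check-in starts after Sprint Workshop ends, so nothing later overlaps Sprint Workshop either.
Roadmap Review starts after Release Check-in ends, so nothing later overlaps Release Check-in either.
Kickoff Demo starts after Roadmap Review ends, so nothing later overlaps Roadmap Review either.
Planning Readout starts after Kickoff Demo ends.
Every pair is clear; the schedule has no overlaps.

Yes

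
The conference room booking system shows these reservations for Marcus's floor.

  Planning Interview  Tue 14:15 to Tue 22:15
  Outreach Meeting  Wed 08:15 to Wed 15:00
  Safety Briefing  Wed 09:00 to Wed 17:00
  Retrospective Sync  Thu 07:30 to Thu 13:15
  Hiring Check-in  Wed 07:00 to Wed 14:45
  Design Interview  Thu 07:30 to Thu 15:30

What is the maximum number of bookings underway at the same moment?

Sort all start/end points and keep a running count:
Tue 14:15 start Planning Interview → 1
Tue 22:15 end Planning Interview → 0
Wed 07:00 start Hiring Check-in → 1
Wed 08:15 start Outreach Meeting → 2
Wed 09:00 start Safety Briefing → 3
Wed 14:45 end Hiring Check-in → 2
Wed 15:00 end Outreach Meeting → 1
Wed 17:00 end Safety Briefing → 0
Thu 07:30 start Design Interview → 1
Thu 07:30 start Retrospective Sync → 2
Thu 13:15 end Retrospective Sync → 1
Thu 15:30 end Design Interview → 0
Peak is 3, at Wed 09:00 (Hiring Check-in, Outreach Meeting, Safety Briefing).

3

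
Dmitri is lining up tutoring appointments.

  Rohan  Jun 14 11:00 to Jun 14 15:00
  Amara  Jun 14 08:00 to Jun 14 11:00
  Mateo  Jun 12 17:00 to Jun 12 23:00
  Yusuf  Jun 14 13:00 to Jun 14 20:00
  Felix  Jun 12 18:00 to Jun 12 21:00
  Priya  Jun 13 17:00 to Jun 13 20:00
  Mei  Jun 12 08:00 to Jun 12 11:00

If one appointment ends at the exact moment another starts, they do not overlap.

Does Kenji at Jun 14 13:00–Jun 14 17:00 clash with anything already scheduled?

Mei: ends Jun 12 11:00 at or before Kenji starts Jun 14 13:00 → clear.
Mateo: ends Jun 12 23:00 at or before Kenji starts Jun 14 13:00 → clear.
Felix: ends Jun 12 21:00 at or before Kenji starts Jun 14 13:00 → clear.
Priya: ends Jun 13 20:00 at or before Kenji starts Jun 14 13:00 → clear.
Amara: ends Jun 14 11:00 at or before Kenji starts Jun 14 13:00 → clear.
Rohan: starts Jun 14 11:00 before Kenji ends Jun 14 17:00, and ends Jun 14 15:00 after Kenji starts Jun 14 13:00 → overlap.
Yusuf: starts Jun 14 13:00 before Kenji ends Jun 14 17:00, and ends Jun 14 20:00 after Kenji starts Jun 14 13:00 → overlap.
Kenji overlaps Rohan, Yusuf.

Yes — it overlaps Rohan, Yusuf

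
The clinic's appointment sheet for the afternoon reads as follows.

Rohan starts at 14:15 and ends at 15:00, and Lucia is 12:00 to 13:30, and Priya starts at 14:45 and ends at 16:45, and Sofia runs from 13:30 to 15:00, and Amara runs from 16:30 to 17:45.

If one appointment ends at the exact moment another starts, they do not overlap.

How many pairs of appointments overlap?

Check each pair: they overlap iff neither finishes before the other starts.
Sorted by start: Lucia, Sofia, Rohan, Priya, Amara.
Sofia starts exactly when Lucia ends (back-to-back, no overlap), so Lucia has no further overlaps.
Rohan starts before Sofia ends → Sofia and Rohan overlap.
Priya starts before Sofia ends → Sofia and Priya overlap.
Amara starts after Sofia ends.
Priya starts before Rohan ends → Rohan and Priya overlap.
Amara starts after Rohan ends.
Amara starts before Priya ends → Priya and Amara overlap.
Overlapping pairs: Amara & Priya, Priya & Rohan, Priya & Sofia, Rohan & Sofia — 4 in total.

4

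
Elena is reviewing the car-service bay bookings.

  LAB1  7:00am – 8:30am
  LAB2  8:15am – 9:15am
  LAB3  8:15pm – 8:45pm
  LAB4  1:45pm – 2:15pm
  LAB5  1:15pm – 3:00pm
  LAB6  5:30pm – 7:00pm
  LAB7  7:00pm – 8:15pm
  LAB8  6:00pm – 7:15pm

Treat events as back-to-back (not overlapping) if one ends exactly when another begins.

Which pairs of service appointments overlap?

LAB1 & LAB2, LAB4 & LAB5, LAB6 & LAB8, LAB7 & LAB8

Sorted by start: LAB1, LAB2, LAB5, LAB4, LAB6, LAB8, LAB7, LAB3.
LAB2 starts before LAB1 ends → LAB1 and LAB2 overlap.
LAB5 starts after LAB1 ends, so LAB1 has no further overlaps.
LAB5 starts after LAB2 ends, so LAB2 has no further overlaps.
LAB4 starts before LAB5 ends → LAB5 and LAB4 overlap.
LAB6 starts after LAB5 ends, so LAB5 has no further overlaps.
LAB6 starts after LAB4 ends, so LAB4 has no further overlaps.
LAB8 starts before LAB6 ends → LAB6 and LAB8 overlap.
LAB7 starts exactly when LAB6 ends (back-to-back, no overlap), so LAB6 has no further overlaps.
LAB7 starts before LAB8 ends → LAB8 and LAB7 overlap.
LAB3 starts after LAB8 ends.
LAB3 starts exactly when LAB7 ends (back-to-back, no overlap).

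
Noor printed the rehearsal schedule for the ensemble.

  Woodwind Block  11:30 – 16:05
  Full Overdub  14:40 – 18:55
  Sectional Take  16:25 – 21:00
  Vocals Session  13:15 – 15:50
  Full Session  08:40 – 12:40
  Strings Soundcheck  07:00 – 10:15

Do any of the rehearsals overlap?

Sorted by start: Strings Soundcheck, Full Session, Woodwind Block, Vocals Session, Full Overdub, Sectional Take.
Full Session starts before Strings Soundcheck ends → Strings Soundcheck and Full Session overlap.
That's a conflict, so the schedule is not conflict-free.

Yes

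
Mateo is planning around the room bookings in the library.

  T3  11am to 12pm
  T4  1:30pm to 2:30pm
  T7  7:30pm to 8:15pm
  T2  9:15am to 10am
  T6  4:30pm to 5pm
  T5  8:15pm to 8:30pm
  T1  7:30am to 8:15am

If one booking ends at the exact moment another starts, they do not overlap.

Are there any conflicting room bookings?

Sorted by start: T1, T2, T3, T4, T6, T7, T5.
T2 starts after T1 ends — done with T1.
T3 starts after T2 ends — done with T2.
T4 starts after T3 ends — done with T3.
T6 starts after T4 ends — done with T4.
T7 starts after T6 ends — done with T6.
T5 starts exactly when T7 ends (back-to-back, no overlap).
Every pair is clear; the schedule has no overlaps.

No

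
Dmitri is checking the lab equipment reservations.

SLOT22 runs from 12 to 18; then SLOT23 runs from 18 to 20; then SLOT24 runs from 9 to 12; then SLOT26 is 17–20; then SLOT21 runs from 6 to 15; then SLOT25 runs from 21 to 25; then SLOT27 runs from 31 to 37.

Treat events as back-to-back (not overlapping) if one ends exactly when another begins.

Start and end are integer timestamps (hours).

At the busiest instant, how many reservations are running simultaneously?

2

Sweep the timeline, counting +1 at each start and −1 at each end (ends before starts at a tie):
6 start SLOT21 → 1
9 start SLOT24 → 2
12 end SLOT24 → 1
12 start SLOT22 → 2
15 end SLOT21 → 1
17 start SLOT26 → 2
18 end SLOT22 → 1
18 start SLOT23 → 2
20 end SLOT23 → 1
20 end SLOT26 → 0
21 start SLOT25 → 1
25 end SLOT25 → 0
31 start SLOT27 → 1
37 end SLOT27 → 0
Peak is 2, at 9 (SLOT21, SLOT24).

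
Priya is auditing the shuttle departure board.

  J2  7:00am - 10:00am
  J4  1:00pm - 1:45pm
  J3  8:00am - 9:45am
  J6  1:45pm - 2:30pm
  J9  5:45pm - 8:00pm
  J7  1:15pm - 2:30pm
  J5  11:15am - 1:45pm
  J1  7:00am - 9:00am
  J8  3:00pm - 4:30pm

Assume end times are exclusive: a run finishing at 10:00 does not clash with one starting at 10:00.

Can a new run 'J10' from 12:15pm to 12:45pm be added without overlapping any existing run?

J1: ends 9:00am at or before J10 starts 12:15pm → clear.
J2: ends 10:00am at or before J10 starts 12:15pm → clear.
J3: ends 9:45am at or before J10 starts 12:15pm → clear.
J5: starts 11:15am before J10 ends 12:45pm, and ends 1:45pm after J10 starts 12:15pm → overlap.
J4: starts 1:00pm at or after J10 ends 12:45pm → clear.
J7: starts 1:15pm at or after J10 ends 12:45pm → clear.
J6: starts 1:45pm at or after J10 ends 12:45pm → clear.
J8: starts 3:00pm at or after J10 ends 12:45pm → clear.
J9: starts 5:45pm at or after J10 ends 12:45pm → clear.
J10 overlaps J5.

No — it overlaps J5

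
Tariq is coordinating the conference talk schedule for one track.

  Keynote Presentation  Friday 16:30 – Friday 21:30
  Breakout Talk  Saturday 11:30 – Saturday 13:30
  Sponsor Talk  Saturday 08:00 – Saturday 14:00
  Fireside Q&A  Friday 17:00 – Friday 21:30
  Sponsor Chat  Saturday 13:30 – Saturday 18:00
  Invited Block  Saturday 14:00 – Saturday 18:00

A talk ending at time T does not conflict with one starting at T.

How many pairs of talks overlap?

4

Sorted by start: Keynote Presentation, Fireside Q&A, Sponsor Talk, Breakout Talk, Sponsor Chat, Invited Block.
Fireside Q&A starts before Keynote Presentation ends → Keynote Presentation and Fireside Q&A overlap.
Sponsor Talk starts after Keynote Presentation ends, so Keynote Presentation has no further overlaps.
Sponsor Talk starts after Fireside Q&A ends, so Fireside Q&A has no further overlaps.
Breakout Talk starts before Sponsor Talk ends → Sponsor Talk and Breakout Talk overlap.
Sponsor Chat starts before Sponsor Talk ends → Sponsor Talk and Sponsor Chat overlap.
Invited Block starts exactly when Sponsor Talk ends (back-to-back, no overlap).
Sponsor Chat starts exactly when Breakout Talk ends (back-to-back, no overlap), so Breakout Talk has no further overlaps.
Invited Block starts before Sponsor Chat ends → Sponsor Chat and Invited Block overlap.
Overlapping pairs: Breakout Talk & Sponsor Talk, Fireside Q&A & Keynote Presentation, Invited Block & Sponsor Chat, Sponsor Chat & Sponsor Talk — 4 in total.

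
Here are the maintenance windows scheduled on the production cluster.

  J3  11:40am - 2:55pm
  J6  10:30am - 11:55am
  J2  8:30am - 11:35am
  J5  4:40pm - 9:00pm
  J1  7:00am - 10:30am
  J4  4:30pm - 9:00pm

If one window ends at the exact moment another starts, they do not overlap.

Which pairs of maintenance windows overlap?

J1 & J2, J2 & J6, J3 & J6, J4 & J5

Sorted by start: J1, J2, J6, J3, J4, J5.
J2 starts before J1 ends → J1 and J2 overlap.
J6 starts exactly when J1 ends (back-to-back, no overlap), so J1 has no further overlaps.
J6 starts before J2 ends → J2 and J6 overlap.
J3 starts after J2 ends, so J2 has no further overlaps.
J3 starts before J6 ends → J6 and J3 overlap.
J4 starts after J6 ends, so J6 has no further overlaps.
J4 starts after J3 ends, so J3 has no further overlaps.
J5 starts before J4 ends → J4 and J5 overlap.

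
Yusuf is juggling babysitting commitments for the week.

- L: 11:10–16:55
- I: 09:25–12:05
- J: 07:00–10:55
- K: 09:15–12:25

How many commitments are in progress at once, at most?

Walk through starts and ends in time order (an end at T is processed before a start at T):
07:00 start J → 1
09:15 start K → 2
09:25 start I → 3
10:55 end J → 2
11:10 start L → 3
12:05 end I → 2
12:25 end K → 1
16:55 end L → 0
Peak is 3, at 09:25 (I, J, K).

3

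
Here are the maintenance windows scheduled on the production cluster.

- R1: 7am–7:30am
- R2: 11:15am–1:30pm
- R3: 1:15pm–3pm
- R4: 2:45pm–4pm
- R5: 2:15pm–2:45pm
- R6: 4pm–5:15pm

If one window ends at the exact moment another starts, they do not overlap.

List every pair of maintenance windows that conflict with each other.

R2 & R3, R3 & R4, R3 & R5

Sorted by start: R1, R2, R3, R5, R4, R6.
R2 starts after R1 ends, so R1 has no further overlaps.
R3 starts before R2 ends → R2 and R3 overlap.
R5 starts after R2 ends, so R2 has no further overlaps.
R5 starts before R3 ends → R3 and R5 overlap.
R4 starts before R3 ends → R3 and R4 overlap.
R6 starts after R3 ends.
R4 starts exactly when R5 ends (back-to-back, no overlap), so R5 has no further overlaps.
R6 starts exactly when R4 ends (back-to-back, no overlap).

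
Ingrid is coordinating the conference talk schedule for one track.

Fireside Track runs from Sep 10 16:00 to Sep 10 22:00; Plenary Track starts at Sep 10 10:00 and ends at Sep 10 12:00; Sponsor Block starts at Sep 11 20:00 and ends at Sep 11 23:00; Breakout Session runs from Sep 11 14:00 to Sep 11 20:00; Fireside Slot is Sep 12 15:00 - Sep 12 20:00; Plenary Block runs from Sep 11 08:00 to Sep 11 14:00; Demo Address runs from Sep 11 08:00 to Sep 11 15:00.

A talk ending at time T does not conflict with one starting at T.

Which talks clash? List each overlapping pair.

Breakout Session & Demo Address, Demo Address & Plenary Block

Check each pair: they overlap iff neither finishes before the other starts.
Sorted by start: Plenary Track, Fireside Track, Demo Address, Plenary Block, Breakout Session, Sponsor Block, Fireside Slot.
Fireside Track starts after Plenary Track ends, so nothing later overlaps Plenary Track either.
Demo Address starts after Fireside Track ends, so nothing later overlaps Fireside Track either.
Plenary Block starts before Demo Address ends → Demo Address and Plenary Block overlap.
Breakout Session starts before Demo Address ends → Demo Address and Breakout Session overlap.
Sponsor Block starts after Demo Address ends, so nothing later overlaps Demo Address either.
Breakout Session starts exactly when Plenary Block ends (back-to-back, no overlap), so nothing later overlaps Plenary Block either.
Sponsor Block starts exactly when Breakout Session ends (back-to-back, no overlap), so nothing later overlaps Breakout Session either.
Fireside Slot starts after Sponsor Block ends.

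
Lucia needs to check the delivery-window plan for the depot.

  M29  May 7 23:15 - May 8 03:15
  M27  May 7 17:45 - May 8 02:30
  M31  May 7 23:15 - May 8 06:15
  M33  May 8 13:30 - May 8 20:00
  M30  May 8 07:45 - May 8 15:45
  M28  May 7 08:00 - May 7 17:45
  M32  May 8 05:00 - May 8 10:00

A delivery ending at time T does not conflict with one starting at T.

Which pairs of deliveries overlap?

Check each pair: they overlap iff neither finishes before the other starts.
Sorted by start: M28, M27, M29, M31, M32, M30, M33.
M27 starts exactly when M28 ends (back-to-back, no overlap), so nothing later overlaps M28 either.
M29 starts before M27 ends → M27 and M29 overlap.
M31 starts before M27 ends → M27 and M31 overlap.
M32 starts after M27 ends, so nothing later overlaps M27 either.
M31 starts before M29 ends → M29 and M31 overlap.
M32 starts after M29 ends, so nothing later overlaps M29 either.
M32 starts before M31 ends → M31 and M32 overlap.
M30 starts after M31 ends, so nothing later overlaps M31 either.
M30 starts before M32 ends → M32 and M30 overlap.
M33 starts after M32 ends.
M33 starts before M30 ends → M30 and M33 overlap.

M27 & M29, M27 & M31, M29 & M31, M30 & M32, M30 & M33, M31 & M32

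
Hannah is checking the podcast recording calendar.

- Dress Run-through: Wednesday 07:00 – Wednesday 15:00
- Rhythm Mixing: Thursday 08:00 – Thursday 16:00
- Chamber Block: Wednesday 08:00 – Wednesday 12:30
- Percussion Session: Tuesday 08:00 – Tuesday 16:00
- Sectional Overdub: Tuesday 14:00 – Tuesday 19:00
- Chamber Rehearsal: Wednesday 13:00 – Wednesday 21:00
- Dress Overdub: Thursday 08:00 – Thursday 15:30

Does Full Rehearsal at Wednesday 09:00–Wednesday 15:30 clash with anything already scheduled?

Yes — it overlaps Chamber Block, Chamber Rehearsal, Dress Run-through

Percussion Session: ends Tuesday 16:00 at or before Full Rehearsal starts Wednesday 09:00 → clear.
Sectional Overdub: ends Tuesday 19:00 at or before Full Rehearsal starts Wednesday 09:00 → clear.
Dress Run-through: starts Wednesday 07:00 before Full Rehearsal ends Wednesday 15:30, and ends Wednesday 15:00 after Full Rehearsal starts Wednesday 09:00 → overlap.
Chamber Block: starts Wednesday 08:00 before Full Rehearsal ends Wednesday 15:30, and ends Wednesday 12:30 after Full Rehearsal starts Wednesday 09:00 → overlap.
Chamber Rehearsal: starts Wednesday 13:00 before Full Rehearsal ends Wednesday 15:30, and ends Wednesday 21:00 after Full Rehearsal starts Wednesday 09:00 → overlap.
Dress Overdub: starts Thursday 08:00 at or after Full Rehearsal ends Wednesday 15:30 → clear.
Rhythm Mixing: starts Thursday 08:00 at or after Full Rehearsal ends Wednesday 15:30 → clear.
Full Rehearsal overlaps Dress Run-through, Chamber Block, Chamber Rehearsal.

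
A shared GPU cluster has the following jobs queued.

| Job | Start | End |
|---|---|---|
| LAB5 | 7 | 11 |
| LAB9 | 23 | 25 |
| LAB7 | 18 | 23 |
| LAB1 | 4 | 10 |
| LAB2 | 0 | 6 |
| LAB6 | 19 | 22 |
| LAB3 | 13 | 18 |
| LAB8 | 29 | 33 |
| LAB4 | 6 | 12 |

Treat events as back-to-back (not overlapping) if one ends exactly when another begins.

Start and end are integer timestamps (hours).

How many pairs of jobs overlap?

Sorted by start: LAB2, LAB1, LAB4, LAB5, LAB3, LAB7, LAB6, LAB9, LAB8.
LAB1 starts before LAB2 ends → LAB2 and LAB1 overlap.
LAB4 starts exactly when LAB2 ends (back-to-back, no overlap) — done with LAB2.
LAB4 starts before LAB1 ends → LAB1 and LAB4 overlap.
LAB5 starts before LAB1 ends → LAB1 and LAB5 overlap.
LAB3 starts after LAB1 ends — done with LAB1.
LAB5 starts before LAB4 ends → LAB4 and LAB5 overlap.
LAB3 starts after LAB4 ends — done with LAB4.
LAB3 starts after LAB5 ends — done with LAB5.
LAB7 starts exactly when LAB3 ends (back-to-back, no overlap) — done with LAB3.
LAB6 starts before LAB7 ends → LAB7 and LAB6 overlap.
LAB9 starts exactly when LAB7 ends (back-to-back, no overlap) — done with LAB7.
LAB9 starts after LAB6 ends — done with LAB6.
LAB8 starts after LAB9 ends.
Overlapping pairs: LAB1 & LAB2, LAB1 & LAB4, LAB1 & LAB5, LAB4 & LAB5, LAB6 & LAB7 — 5 in total.

5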